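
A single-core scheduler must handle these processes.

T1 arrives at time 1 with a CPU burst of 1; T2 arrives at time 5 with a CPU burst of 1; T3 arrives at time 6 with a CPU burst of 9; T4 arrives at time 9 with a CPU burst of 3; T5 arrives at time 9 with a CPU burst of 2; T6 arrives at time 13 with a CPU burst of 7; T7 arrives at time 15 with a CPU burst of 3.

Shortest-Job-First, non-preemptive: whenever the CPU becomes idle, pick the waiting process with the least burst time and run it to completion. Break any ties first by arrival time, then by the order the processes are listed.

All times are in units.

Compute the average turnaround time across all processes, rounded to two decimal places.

Timeline: | idle 0-1 | T1 1-2 | idle 2-5 | T2 5-6 | T3 6-15 | T5 15-17 | T4 17-20 | T7 20-23 | T6 23-30 |
Completion: T1=2  T2=6  T3=15  T4=20  T5=17  T6=30  T7=23
Turnaround times: T1=1, T2=1, T3=9, T4=11, T5=8, T6=17, T7=8
Average turnaround = (1+1+9+11+8+17+8) / 7 = 55/7 = 7.86

7.86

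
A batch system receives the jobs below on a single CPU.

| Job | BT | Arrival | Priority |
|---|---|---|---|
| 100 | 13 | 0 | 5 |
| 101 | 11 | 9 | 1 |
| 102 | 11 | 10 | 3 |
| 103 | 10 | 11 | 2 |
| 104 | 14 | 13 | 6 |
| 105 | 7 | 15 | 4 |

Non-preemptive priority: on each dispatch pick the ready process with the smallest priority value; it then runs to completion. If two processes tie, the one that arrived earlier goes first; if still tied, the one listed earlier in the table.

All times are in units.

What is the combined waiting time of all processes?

110

Timeline: | 100 0-13 | 101 13-24 | 103 24-34 | 102 34-45 | 105 45-52 | 104 52-66 |
Completion: 100=13  101=24  102=45  103=34  104=66  105=52
Turnaround (C−A): 100=13  101=15  102=35  103=23  104=53  105=37
Waiting = turnaround − burst: 100=0, 101=4, 102=24, 103=13, 104=39, 105=30
Total waiting = 0 + 4 + 24 + 13 + 39 + 30 = 110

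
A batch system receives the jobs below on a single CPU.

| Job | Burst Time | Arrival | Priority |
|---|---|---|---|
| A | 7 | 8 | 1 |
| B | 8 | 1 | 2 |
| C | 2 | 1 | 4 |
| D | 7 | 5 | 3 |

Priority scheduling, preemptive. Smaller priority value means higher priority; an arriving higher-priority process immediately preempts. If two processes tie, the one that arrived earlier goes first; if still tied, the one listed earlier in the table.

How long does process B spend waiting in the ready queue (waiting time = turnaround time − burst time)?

Timeline: | idle 0-1 | B 1-8 | A 8-15 | B 15-16 | D 16-23 | C 23-25 |
Completion: A=15  B=16  C=25  D=23
Turnaround (C−A): A=7  B=15  C=24  D=18
Waiting(B) = turnaround − burst = 15 − 8 = 7

7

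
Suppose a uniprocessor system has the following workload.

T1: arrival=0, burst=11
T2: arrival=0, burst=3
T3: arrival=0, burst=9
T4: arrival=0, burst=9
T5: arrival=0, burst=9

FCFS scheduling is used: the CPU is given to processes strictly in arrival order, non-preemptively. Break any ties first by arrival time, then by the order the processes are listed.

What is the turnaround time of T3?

23

Schedule: | T1 0-11 | T2 11-14 | T3 14-23 | T4 23-32 | T5 32-41 |
Completion: T1=11  T2=14  T3=23  T4=32  T5=41
Turnaround(T3) = completion − arrival = 23 − 0 = 23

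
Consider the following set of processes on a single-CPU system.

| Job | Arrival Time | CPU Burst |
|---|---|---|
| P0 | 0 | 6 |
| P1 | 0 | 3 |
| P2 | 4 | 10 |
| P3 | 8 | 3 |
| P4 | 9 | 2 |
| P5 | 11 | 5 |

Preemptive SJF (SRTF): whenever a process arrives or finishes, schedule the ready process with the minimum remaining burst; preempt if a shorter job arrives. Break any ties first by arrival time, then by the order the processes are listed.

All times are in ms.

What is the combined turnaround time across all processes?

53

Gantt: | P1 0-3 | P0 3-9 | P4 9-11 | P3 11-14 | P5 14-19 | P2 19-29 |
Completion: P0=9  P1=3  P2=29  P3=14  P4=11  P5=19
Turnaround (C−A): P0=9  P1=3  P2=25  P3=6  P4=2  P5=8
Turnaround = completion − arrival: P0=9, P1=3, P2=25, P3=6, P4=2, P5=8
Total turnaround = 9 + 3 + 25 + 6 + 2 + 8 = 53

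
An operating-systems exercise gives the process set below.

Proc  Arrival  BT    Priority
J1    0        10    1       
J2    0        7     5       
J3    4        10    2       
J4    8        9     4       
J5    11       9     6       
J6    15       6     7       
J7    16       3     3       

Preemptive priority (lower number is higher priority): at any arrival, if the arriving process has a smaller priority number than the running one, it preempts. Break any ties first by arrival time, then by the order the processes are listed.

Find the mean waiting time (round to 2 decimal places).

16.86

Schedule: | J1 0-10 | J3 10-20 | J7 20-23 | J4 23-32 | J2 32-39 | J5 39-48 | J6 48-54 |
Completion: J1=10  J2=39  J3=20  J4=32  J5=48  J6=54  J7=23
Waiting times: J1=0, J2=32, J3=6, J4=15, J5=28, J6=33, J7=4
Average waiting = (0+32+6+15+28+33+4) / 7 = 118/7 = 16.86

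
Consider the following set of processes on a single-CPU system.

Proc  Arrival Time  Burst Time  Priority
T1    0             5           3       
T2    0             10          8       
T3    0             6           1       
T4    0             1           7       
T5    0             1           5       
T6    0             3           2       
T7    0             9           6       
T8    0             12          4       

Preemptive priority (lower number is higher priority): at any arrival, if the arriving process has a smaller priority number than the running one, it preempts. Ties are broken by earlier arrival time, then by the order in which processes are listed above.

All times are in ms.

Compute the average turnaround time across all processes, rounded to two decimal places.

Schedule: | T3 0-6 | T6 6-9 | T1 9-14 | T8 14-26 | T5 26-27 | T7 27-36 | T4 36-37 | T2 37-47 |
Completion: T1=14  T2=47  T3=6  T4=37  T5=27  T6=9  T7=36  T8=26
Turnaround (C−A): T1=14  T2=47  T3=6  T4=37  T5=27  T6=9  T7=36  T8=26
Turnaround times: T1=14, T2=47, T3=6, T4=37, T5=27, T6=9, T7=36, T8=26
Average turnaround = (14+47+6+37+27+9+36+26) / 8 = 202/8 = 25.25

25.25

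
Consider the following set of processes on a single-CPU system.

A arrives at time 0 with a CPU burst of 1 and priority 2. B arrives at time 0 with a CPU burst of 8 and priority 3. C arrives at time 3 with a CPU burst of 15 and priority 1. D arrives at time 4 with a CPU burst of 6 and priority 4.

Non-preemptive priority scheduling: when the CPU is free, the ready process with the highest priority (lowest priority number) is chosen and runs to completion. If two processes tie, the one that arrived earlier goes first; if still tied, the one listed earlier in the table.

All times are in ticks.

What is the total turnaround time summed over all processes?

57

Timeline: | A 0-1 | B 1-9 | C 9-24 | D 24-30 |
Completion: A=1  B=9  C=24  D=30
Turnaround (C−A): A=1  B=9  C=21  D=26
Turnaround = completion − arrival: A=1, B=9, C=21, D=26
Total turnaround = 1 + 9 + 21 + 26 = 57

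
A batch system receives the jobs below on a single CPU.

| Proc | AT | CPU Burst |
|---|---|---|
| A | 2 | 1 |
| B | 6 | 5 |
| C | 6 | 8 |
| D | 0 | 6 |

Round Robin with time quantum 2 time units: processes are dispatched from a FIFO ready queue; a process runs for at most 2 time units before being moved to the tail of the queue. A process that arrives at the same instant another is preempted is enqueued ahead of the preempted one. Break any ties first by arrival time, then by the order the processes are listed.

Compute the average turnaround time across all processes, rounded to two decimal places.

Schedule: | D 0-2 | A 2-3 | D 3-7 | B 7-9 | C 9-11 | B 11-13 | C 13-15 | B 15-16 | C 16-20 |
Completion: A=3  B=16  C=20  D=7
Turnaround (C−A): A=1  B=10  C=14  D=7
Turnaround times: A=1, B=10, C=14, D=7
Average turnaround = (1+10+14+7) / 4 = 32/4 = 8.00

8.00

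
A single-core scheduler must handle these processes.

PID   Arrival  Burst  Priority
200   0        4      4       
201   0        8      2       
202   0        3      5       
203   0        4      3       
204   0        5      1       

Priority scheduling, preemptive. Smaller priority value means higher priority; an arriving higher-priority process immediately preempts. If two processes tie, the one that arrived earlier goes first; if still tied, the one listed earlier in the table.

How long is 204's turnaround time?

Timeline: | 204 0-5 | 201 5-13 | 203 13-17 | 200 17-21 | 202 21-24 |
Completion: 200=21  201=13  202=24  203=17  204=5
Turnaround (C−A): 200=21  201=13  202=24  203=17  204=5
Turnaround(204) = completion − arrival = 5 − 0 = 5

5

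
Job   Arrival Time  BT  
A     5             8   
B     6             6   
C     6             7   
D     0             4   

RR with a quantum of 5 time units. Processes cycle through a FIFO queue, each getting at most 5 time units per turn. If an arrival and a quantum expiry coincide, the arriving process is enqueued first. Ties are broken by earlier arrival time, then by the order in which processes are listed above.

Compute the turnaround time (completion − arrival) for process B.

Timeline: | D 0-4 | idle 4-5 | A 5-10 | B 10-15 | C 15-20 | A 20-23 | B 23-24 | C 24-26 |
Completion: A=23  B=24  C=26  D=4
Turnaround (C−A): A=18  B=18  C=20  D=4
Turnaround(B) = completion − arrival = 24 − 6 = 18

18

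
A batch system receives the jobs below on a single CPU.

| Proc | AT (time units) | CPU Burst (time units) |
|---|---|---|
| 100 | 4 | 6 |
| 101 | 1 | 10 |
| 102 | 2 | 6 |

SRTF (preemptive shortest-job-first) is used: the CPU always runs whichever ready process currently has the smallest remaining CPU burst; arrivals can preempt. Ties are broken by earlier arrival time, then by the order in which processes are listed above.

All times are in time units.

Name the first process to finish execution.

Gantt: | idle 0-1 | 101 1-2 | 102 2-8 | 100 8-14 | 101 14-23 |
Completion: 100=14  101=23  102=8
Turnaround (C−A): 100=10  101=22  102=6
Finish order: 102 → 100 → 101

102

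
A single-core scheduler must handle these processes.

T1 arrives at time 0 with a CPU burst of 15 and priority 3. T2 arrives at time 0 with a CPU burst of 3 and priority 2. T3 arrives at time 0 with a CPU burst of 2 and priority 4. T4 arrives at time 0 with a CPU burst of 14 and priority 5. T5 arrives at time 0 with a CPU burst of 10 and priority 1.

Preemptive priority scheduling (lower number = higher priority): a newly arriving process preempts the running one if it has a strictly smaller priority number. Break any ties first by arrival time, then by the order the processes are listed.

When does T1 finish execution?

28

Gantt: | T5 0-10 | T2 10-13 | T1 13-28 | T3 28-30 | T4 30-44 |
Completion: T1=28  T2=13  T3=30  T4=44  T5=10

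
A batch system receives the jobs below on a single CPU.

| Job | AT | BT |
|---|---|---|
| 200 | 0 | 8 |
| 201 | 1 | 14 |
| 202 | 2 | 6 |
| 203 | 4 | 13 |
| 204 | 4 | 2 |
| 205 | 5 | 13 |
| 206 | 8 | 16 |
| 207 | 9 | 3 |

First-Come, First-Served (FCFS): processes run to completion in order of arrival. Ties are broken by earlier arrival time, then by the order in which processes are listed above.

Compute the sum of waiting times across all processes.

237

Schedule: | 200 0-8 | 201 8-22 | 202 22-28 | 203 28-41 | 204 41-43 | 205 43-56 | 206 56-72 | 207 72-75 |
Completion: 200=8  201=22  202=28  203=41  204=43  205=56  206=72  207=75
Waiting = turnaround − burst: 200=0, 201=7, 202=20, 203=24, 204=37, 205=38, 206=48, 207=63
Total waiting = 0 + 7 + 20 + 24 + 37 + 38 + 48 + 63 = 237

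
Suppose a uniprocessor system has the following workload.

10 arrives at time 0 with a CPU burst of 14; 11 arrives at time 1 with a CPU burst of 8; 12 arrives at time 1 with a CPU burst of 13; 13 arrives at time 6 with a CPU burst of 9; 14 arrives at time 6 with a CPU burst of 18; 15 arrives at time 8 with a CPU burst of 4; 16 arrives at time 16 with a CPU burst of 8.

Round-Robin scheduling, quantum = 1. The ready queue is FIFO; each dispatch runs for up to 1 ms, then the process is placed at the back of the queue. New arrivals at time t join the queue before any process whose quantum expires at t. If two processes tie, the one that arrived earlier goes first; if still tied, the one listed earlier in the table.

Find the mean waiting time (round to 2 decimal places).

Schedule: | 10 0-1 | 11 1-2 | 12 2-3 | 10 3-4 | 11 4-5 | 12 5-6 | 10 6-7 | 11 7-8 | 13 8-9 | 14 9-10 | 12 10-11 | 10 11-12 | 15 12-13 | 11 13-14 | 13 14-15 | 14 15-16 | 12 16-17 | 10 17-18 | 15 18-19 | 11 19-20 | 13 20-21 | 16 21-22 | 14 22-23 | 12 23-24 | 10 24-25 | 15 25-26 | 11 26-27 | 13 27-28 | 16 28-29 | 14 29-30 | 12 30-31 | 10 31-32 | 15 32-33 | 11 33-34 | 13 34-35 | 16 35-36 | 14 36-37 | 12 37-38 | 10 38-39 | 11 39-40 | 13 40-41 | 16 41-42 | 14 42-43 | 12 43-44 | 10 44-45 | 13 45-46 | 16 46-47 | 14 47-48 | 12 48-49 | 10 49-50 | 13 50-51 | 16 51-52 | 14 52-53 | 12 53-54 | 10 54-55 | 13 55-56 | 16 56-57 | 14 57-58 | 12 58-59 | 10 59-60 | 16 60-61 | 14 61-62 | 12 62-63 | 10 63-64 | 14 64-65 | 12 65-66 | 10 66-67 | 14 67-74 |
Completion: 10=67  11=40  12=66  13=56  14=74  15=33  16=61
Turnaround (C−A): 10=67  11=39  12=65  13=50  14=68  15=25  16=45
Waiting times: 10=53, 11=31, 12=52, 13=41, 14=50, 15=21, 16=37
Average waiting = (53+31+52+41+50+21+37) / 7 = 285/7 = 40.71

40.71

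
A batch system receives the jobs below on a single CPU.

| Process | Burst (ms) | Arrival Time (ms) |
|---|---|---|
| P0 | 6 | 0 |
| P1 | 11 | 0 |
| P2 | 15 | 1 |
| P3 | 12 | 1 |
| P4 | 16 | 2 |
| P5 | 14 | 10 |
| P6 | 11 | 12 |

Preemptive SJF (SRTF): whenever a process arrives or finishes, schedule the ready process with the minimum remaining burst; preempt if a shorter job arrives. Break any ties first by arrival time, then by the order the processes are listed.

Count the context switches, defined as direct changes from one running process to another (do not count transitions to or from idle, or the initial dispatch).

Gantt: | P0 0-6 | P1 6-17 | P6 17-28 | P3 28-40 | P5 40-54 | P2 54-69 | P4 69-85 |
Completion: P0=6  P1=17  P2=69  P3=40  P4=85  P5=54  P6=28

6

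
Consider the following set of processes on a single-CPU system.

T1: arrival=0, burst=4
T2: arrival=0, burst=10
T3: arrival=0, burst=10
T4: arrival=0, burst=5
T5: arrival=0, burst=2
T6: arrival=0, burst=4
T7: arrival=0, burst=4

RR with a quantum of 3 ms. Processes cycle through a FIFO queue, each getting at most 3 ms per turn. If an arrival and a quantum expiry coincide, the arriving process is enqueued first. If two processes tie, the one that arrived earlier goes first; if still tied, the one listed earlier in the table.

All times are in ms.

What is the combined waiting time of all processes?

163

Gantt: | T1 0-3 | T2 3-6 | T3 6-9 | T4 9-12 | T5 12-14 | T6 14-17 | T7 17-20 | T1 20-21 | T2 21-24 | T3 24-27 | T4 27-29 | T6 29-30 | T7 30-31 | T2 31-34 | T3 34-37 | T2 37-38 | T3 38-39 |
Completion: T1=21  T2=38  T3=39  T4=29  T5=14  T6=30  T7=31
Turnaround (C−A): T1=21  T2=38  T3=39  T4=29  T5=14  T6=30  T7=31
Waiting = turnaround − burst: T1=17, T2=28, T3=29, T4=24, T5=12, T6=26, T7=27
Total waiting = 17 + 28 + 29 + 24 + 12 + 26 + 27 = 163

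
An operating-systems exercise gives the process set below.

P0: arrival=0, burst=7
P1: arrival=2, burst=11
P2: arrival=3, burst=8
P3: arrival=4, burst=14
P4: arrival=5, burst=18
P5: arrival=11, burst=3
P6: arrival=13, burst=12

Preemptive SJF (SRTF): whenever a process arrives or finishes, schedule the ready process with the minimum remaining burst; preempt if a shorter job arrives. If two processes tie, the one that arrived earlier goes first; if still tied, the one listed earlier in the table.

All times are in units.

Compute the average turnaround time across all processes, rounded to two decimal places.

28.43

Timeline: | P0 0-7 | P2 7-11 | P5 11-14 | P2 14-18 | P1 18-29 | P6 29-41 | P3 41-55 | P4 55-73 |
Completion: P0=7  P1=29  P2=18  P3=55  P4=73  P5=14  P6=41
Turnaround (C−A): P0=7  P1=27  P2=15  P3=51  P4=68  P5=3  P6=28
Turnaround times: P0=7, P1=27, P2=15, P3=51, P4=68, P5=3, P6=28
Average turnaround = (7+27+15+51+68+3+28) / 7 = 199/7 = 28.43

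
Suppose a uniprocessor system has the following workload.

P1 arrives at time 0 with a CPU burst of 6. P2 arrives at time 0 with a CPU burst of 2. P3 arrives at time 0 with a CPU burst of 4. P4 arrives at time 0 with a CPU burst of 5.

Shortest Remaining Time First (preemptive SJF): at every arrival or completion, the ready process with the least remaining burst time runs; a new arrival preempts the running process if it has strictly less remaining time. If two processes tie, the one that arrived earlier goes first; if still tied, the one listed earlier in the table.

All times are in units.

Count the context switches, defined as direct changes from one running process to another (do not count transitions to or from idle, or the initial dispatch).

3

Timeline: | P2 0-2 | P3 2-6 | P4 6-11 | P1 11-17 |
Completion: P1=17  P2=2  P3=6  P4=11
Turnaround (C−A): P1=17  P2=2  P3=6  P4=11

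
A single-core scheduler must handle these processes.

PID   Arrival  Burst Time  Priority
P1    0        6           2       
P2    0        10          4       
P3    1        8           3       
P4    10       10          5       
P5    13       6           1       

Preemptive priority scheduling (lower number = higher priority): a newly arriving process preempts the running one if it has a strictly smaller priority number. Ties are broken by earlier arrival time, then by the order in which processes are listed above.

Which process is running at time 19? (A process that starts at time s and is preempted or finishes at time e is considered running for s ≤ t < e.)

Schedule: | P1 0-6 | P3 6-13 | P5 13-19 | P3 19-20 | P2 20-30 | P4 30-40 |
Completion: P1=6  P2=30  P3=20  P4=40  P5=19
Turnaround (C−A): P1=6  P2=30  P3=19  P4=30  P5=6

P3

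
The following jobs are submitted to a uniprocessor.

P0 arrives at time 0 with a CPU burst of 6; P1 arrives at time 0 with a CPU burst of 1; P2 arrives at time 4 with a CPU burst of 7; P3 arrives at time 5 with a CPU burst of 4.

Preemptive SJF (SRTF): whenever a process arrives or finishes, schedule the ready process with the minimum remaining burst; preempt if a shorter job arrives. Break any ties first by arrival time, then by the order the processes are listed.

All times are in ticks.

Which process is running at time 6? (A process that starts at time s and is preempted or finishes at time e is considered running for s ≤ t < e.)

Timeline: | P1 0-1 | P0 1-7 | P3 7-11 | P2 11-18 |
Completion: P0=7  P1=1  P2=18  P3=11
Turnaround (C−A): P0=7  P1=1  P2=14  P3=6

P0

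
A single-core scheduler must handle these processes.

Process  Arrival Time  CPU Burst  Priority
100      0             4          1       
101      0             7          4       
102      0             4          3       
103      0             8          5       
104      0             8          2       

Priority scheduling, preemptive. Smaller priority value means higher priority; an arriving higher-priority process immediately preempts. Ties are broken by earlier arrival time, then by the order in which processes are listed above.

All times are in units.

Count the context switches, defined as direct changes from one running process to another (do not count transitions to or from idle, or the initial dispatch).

4

Timeline: | 100 0-4 | 104 4-12 | 102 12-16 | 101 16-23 | 103 23-31 |
Completion: 100=4  101=23  102=16  103=31  104=12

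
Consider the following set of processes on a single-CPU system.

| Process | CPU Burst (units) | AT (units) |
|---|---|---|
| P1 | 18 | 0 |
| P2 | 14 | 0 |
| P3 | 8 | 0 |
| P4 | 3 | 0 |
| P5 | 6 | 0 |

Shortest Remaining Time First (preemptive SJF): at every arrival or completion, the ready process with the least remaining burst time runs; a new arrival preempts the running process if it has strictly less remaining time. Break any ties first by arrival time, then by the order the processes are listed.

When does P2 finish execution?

Timeline: | P4 0-3 | P5 3-9 | P3 9-17 | P2 17-31 | P1 31-49 |
Completion: P1=49  P2=31  P3=17  P4=3  P5=9
Turnaround (C−A): P1=49  P2=31  P3=17  P4=3  P5=9

31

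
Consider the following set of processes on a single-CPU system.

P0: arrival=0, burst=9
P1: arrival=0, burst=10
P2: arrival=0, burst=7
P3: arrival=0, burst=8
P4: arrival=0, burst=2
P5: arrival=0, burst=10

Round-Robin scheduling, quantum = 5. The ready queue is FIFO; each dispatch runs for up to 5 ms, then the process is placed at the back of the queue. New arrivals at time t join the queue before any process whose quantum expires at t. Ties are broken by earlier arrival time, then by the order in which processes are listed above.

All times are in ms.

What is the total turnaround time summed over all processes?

214

Gantt: | P0 0-5 | P1 5-10 | P2 10-15 | P3 15-20 | P4 20-22 | P5 22-27 | P0 27-31 | P1 31-36 | P2 36-38 | P3 38-41 | P5 41-46 |
Completion: P0=31  P1=36  P2=38  P3=41  P4=22  P5=46
Turnaround (C−A): P0=31  P1=36  P2=38  P3=41  P4=22  P5=46
Turnaround = completion − arrival: P0=31, P1=36, P2=38, P3=41, P4=22, P5=46
Total turnaround = 31 + 36 + 38 + 41 + 22 + 46 = 214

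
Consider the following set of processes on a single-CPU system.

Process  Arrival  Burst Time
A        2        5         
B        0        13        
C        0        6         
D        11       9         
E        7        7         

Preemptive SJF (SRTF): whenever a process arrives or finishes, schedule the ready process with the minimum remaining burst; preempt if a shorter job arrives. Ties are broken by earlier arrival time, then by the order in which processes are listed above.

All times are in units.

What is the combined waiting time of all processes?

42

Timeline: | C 0-6 | A 6-11 | E 11-18 | D 18-27 | B 27-40 |
Completion: A=11  B=40  C=6  D=27  E=18
Waiting = turnaround − burst: A=4, B=27, C=0, D=7, E=4
Total waiting = 4 + 27 + 0 + 7 + 4 = 42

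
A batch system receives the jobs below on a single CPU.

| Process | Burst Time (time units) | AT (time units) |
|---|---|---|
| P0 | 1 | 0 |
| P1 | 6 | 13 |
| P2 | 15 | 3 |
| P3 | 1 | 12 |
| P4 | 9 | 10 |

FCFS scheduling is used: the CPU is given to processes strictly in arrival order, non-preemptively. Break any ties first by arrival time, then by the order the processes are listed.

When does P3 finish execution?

28

Gantt: | P0 0-1 | idle 1-3 | P2 3-18 | P4 18-27 | P3 27-28 | P1 28-34 |
Completion: P0=1  P1=34  P2=18  P3=28  P4=27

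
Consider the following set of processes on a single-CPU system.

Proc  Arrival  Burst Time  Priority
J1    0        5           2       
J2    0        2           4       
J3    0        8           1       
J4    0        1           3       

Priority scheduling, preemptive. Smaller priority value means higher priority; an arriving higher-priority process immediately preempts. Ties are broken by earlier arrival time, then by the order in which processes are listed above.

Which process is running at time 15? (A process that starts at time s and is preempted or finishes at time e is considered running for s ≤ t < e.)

J2

Gantt: | J3 0-8 | J1 8-13 | J4 13-14 | J2 14-16 |
Completion: J1=13  J2=16  J3=8  J4=14
Turnaround (C−A): J1=13  J2=16  J3=8  J4=14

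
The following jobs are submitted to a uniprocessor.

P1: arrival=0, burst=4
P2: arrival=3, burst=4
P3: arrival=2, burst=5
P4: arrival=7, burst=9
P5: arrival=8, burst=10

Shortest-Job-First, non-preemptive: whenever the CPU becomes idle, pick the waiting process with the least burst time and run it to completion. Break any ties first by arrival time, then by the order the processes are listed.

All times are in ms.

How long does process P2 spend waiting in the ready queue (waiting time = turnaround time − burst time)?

1

Timeline: | P1 0-4 | P2 4-8 | P3 8-13 | P4 13-22 | P5 22-32 |
Completion: P1=4  P2=8  P3=13  P4=22  P5=32
Waiting(P2) = turnaround − burst = 5 − 4 = 1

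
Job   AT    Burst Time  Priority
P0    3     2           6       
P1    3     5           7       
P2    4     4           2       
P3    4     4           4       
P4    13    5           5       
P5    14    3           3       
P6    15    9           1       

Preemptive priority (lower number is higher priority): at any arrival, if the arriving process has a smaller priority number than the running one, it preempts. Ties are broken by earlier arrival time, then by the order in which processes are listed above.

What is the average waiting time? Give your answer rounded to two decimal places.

Schedule: | idle 0-3 | P0 3-4 | P2 4-8 | P3 8-12 | P0 12-13 | P4 13-14 | P5 14-15 | P6 15-24 | P5 24-26 | P4 26-30 | P1 30-35 |
Completion: P0=13  P1=35  P2=8  P3=12  P4=30  P5=26  P6=24
Waiting times: P0=8, P1=27, P2=0, P3=4, P4=12, P5=9, P6=0
Average waiting = (8+27+0+4+12+9+0) / 7 = 60/7 = 8.57

8.57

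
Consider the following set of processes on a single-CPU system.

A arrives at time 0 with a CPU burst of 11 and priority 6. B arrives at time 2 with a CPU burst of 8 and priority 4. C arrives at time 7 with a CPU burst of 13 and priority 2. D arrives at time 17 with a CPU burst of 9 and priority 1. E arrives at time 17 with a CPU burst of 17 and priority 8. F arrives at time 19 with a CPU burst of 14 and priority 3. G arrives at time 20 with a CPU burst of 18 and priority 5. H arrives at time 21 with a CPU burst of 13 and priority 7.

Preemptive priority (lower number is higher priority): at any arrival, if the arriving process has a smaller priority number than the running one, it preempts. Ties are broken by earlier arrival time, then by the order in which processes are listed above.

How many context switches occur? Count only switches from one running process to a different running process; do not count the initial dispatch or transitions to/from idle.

Gantt: | A 0-2 | B 2-7 | C 7-17 | D 17-26 | C 26-29 | F 29-43 | B 43-46 | G 46-64 | A 64-73 | H 73-86 | E 86-103 |
Completion: A=73  B=46  C=29  D=26  E=103  F=43  G=64  H=86

10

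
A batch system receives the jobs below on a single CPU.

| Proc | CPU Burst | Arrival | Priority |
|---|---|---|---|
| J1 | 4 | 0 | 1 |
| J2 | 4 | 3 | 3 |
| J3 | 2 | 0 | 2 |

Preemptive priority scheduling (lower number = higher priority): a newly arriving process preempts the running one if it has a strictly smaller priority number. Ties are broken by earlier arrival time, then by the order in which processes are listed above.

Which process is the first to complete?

J1

Schedule: | J1 0-4 | J3 4-6 | J2 6-10 |
Completion: J1=4  J2=10  J3=6
Finish order: J1 → J3 → J2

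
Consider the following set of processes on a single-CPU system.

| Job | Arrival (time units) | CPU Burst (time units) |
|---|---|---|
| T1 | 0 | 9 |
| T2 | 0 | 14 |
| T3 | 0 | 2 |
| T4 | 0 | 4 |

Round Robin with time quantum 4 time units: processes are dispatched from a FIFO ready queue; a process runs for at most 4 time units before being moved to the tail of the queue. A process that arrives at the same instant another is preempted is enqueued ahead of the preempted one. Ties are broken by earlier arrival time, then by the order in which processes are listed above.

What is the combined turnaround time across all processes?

Timeline: | T1 0-4 | T2 4-8 | T3 8-10 | T4 10-14 | T1 14-18 | T2 18-22 | T1 22-23 | T2 23-29 |
Completion: T1=23  T2=29  T3=10  T4=14
Turnaround (C−A): T1=23  T2=29  T3=10  T4=14
Turnaround = completion − arrival: T1=23, T2=29, T3=10, T4=14
Total turnaround = 23 + 29 + 10 + 14 = 76

76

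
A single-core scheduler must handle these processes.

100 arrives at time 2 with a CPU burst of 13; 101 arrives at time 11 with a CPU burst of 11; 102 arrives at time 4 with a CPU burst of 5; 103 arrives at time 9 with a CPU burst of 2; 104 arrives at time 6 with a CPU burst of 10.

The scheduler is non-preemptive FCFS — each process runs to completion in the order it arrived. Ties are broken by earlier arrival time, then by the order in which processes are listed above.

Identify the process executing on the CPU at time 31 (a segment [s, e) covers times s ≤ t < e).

Timeline: | idle 0-2 | 100 2-15 | 102 15-20 | 104 20-30 | 103 30-32 | 101 32-43 |
Completion: 100=15  101=43  102=20  103=32  104=30

103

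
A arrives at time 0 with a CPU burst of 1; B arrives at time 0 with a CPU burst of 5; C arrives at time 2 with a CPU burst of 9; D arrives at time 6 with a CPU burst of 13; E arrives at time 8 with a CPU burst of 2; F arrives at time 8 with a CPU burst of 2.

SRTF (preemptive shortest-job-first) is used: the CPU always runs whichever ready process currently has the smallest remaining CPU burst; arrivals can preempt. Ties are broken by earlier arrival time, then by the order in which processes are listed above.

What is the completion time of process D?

32

Timeline: | A 0-1 | B 1-6 | C 6-8 | E 8-10 | F 10-12 | C 12-19 | D 19-32 |
Completion: A=1  B=6  C=19  D=32  E=10  F=12
Turnaround (C−A): A=1  B=6  C=17  D=26  E=2  F=4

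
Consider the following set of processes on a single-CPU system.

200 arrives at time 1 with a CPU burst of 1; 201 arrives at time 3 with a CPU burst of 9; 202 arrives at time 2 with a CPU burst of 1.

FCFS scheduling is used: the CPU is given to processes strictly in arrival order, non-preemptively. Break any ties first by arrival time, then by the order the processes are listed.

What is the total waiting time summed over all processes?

0

Timeline: | idle 0-1 | 200 1-2 | 202 2-3 | 201 3-12 |
Completion: 200=2  201=12  202=3
Turnaround (C−A): 200=1  201=9  202=1
Waiting = turnaround − burst: 200=0, 201=0, 202=0
Total waiting = 0 + 0 + 0 = 0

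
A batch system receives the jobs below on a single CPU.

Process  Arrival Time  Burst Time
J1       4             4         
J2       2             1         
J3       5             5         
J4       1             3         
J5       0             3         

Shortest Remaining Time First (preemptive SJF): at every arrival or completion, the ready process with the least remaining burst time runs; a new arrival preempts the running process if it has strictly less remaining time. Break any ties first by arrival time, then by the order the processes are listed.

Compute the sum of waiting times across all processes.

13

Gantt: | J5 0-3 | J2 3-4 | J4 4-7 | J1 7-11 | J3 11-16 |
Completion: J1=11  J2=4  J3=16  J4=7  J5=3
Turnaround (C−A): J1=7  J2=2  J3=11  J4=6  J5=3
Waiting = turnaround − burst: J1=3, J2=1, J3=6, J4=3, J5=0
Total waiting = 3 + 1 + 6 + 3 + 0 = 13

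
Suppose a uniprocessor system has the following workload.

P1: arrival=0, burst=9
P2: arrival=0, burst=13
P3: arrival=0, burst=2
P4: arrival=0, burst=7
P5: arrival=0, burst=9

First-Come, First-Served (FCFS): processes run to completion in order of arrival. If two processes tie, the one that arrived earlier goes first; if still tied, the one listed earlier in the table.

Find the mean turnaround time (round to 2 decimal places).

25.20

Timeline: | P1 0-9 | P2 9-22 | P3 22-24 | P4 24-31 | P5 31-40 |
Completion: P1=9  P2=22  P3=24  P4=31  P5=40
Turnaround times: P1=9, P2=22, P3=24, P4=31, P5=40
Average turnaround = (9+22+24+31+40) / 5 = 126/5 = 25.20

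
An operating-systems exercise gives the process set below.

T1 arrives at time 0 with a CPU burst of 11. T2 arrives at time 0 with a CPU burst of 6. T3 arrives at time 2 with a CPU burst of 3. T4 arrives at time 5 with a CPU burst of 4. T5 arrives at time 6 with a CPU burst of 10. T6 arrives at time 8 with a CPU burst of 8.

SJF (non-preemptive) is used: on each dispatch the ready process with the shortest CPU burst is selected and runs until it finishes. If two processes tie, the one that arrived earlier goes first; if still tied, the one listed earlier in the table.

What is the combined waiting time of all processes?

Schedule: | T2 0-6 | T3 6-9 | T4 9-13 | T6 13-21 | T5 21-31 | T1 31-42 |
Completion: T1=42  T2=6  T3=9  T4=13  T5=31  T6=21
Turnaround (C−A): T1=42  T2=6  T3=7  T4=8  T5=25  T6=13
Waiting = turnaround − burst: T1=31, T2=0, T3=4, T4=4, T5=15, T6=5
Total waiting = 31 + 0 + 4 + 4 + 15 + 5 = 59

59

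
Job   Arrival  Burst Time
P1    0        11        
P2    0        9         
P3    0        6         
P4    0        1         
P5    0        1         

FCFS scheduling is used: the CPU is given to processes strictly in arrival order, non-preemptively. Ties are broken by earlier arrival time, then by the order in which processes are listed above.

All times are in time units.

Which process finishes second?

P2

Schedule: | P1 0-11 | P2 11-20 | P3 20-26 | P4 26-27 | P5 27-28 |
Completion: P1=11  P2=20  P3=26  P4=27  P5=28
Turnaround (C−A): P1=11  P2=20  P3=26  P4=27  P5=28
Finish order: P1 → P2 → P3 → P4 → P5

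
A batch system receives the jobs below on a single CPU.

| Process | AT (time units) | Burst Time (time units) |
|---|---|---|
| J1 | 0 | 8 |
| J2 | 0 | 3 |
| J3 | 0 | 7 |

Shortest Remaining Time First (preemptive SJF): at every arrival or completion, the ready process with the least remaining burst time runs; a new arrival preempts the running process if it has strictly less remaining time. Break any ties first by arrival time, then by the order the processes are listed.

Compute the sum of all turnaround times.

31

Timeline: | J2 0-3 | J3 3-10 | J1 10-18 |
Completion: J1=18  J2=3  J3=10
Turnaround = completion − arrival: J1=18, J2=3, J3=10
Total turnaround = 18 + 3 + 10 = 31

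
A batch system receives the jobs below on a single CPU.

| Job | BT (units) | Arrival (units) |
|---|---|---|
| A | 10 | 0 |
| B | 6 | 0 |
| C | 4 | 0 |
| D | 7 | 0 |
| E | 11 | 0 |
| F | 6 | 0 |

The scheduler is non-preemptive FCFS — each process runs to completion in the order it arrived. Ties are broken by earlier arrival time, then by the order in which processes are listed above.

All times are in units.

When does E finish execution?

38

Schedule: | A 0-10 | B 10-16 | C 16-20 | D 20-27 | E 27-38 | F 38-44 |
Completion: A=10  B=16  C=20  D=27  E=38  F=44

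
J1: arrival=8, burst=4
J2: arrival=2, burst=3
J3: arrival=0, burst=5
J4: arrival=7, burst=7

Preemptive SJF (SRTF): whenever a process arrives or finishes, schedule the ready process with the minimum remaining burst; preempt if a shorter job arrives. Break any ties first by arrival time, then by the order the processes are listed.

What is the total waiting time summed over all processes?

Schedule: | J3 0-5 | J2 5-8 | J1 8-12 | J4 12-19 |
Completion: J1=12  J2=8  J3=5  J4=19
Turnaround (C−A): J1=4  J2=6  J3=5  J4=12
Waiting = turnaround − burst: J1=0, J2=3, J3=0, J4=5
Total waiting = 0 + 3 + 0 + 5 = 8

8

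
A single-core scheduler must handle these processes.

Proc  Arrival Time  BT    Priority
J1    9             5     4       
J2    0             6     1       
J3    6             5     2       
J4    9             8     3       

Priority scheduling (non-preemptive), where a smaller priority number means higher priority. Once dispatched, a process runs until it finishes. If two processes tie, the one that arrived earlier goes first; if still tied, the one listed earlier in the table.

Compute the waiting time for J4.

Schedule: | J2 0-6 | J3 6-11 | J4 11-19 | J1 19-24 |
Completion: J1=24  J2=6  J3=11  J4=19
Turnaround (C−A): J1=15  J2=6  J3=5  J4=10
Waiting(J4) = turnaround − burst = 10 − 8 = 2

2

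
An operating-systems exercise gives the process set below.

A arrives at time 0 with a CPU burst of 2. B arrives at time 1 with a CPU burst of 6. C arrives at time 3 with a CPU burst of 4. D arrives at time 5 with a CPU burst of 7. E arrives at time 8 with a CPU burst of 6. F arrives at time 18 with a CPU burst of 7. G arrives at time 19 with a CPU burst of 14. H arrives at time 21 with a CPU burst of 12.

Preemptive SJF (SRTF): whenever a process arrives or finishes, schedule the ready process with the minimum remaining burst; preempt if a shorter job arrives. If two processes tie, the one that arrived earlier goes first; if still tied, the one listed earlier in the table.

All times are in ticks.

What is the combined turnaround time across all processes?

Schedule: | A 0-2 | B 2-3 | C 3-7 | B 7-12 | E 12-18 | D 18-25 | F 25-32 | H 32-44 | G 44-58 |
Completion: A=2  B=12  C=7  D=25  E=18  F=32  G=58  H=44
Turnaround = completion − arrival: A=2, B=11, C=4, D=20, E=10, F=14, G=39, H=23
Total turnaround = 2 + 11 + 4 + 20 + 10 + 14 + 39 + 23 = 123

123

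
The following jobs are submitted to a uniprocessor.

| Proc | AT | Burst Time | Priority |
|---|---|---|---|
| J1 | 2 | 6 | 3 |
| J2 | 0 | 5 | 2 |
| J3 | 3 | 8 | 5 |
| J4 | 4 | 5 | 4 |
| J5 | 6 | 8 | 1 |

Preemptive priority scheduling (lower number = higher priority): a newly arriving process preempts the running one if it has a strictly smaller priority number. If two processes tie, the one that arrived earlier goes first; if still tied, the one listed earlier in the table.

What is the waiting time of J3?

Timeline: | J2 0-5 | J1 5-6 | J5 6-14 | J1 14-19 | J4 19-24 | J3 24-32 |
Completion: J1=19  J2=5  J3=32  J4=24  J5=14
Turnaround (C−A): J1=17  J2=5  J3=29  J4=20  J5=8
Waiting(J3) = turnaround − burst = 29 − 8 = 21

21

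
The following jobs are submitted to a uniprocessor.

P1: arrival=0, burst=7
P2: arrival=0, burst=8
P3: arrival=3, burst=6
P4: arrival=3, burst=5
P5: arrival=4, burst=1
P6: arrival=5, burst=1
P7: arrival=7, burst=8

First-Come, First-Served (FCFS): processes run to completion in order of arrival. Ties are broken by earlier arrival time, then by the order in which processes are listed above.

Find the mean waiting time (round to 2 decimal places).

14.57

Schedule: | P1 0-7 | P2 7-15 | P3 15-21 | P4 21-26 | P5 26-27 | P6 27-28 | P7 28-36 |
Completion: P1=7  P2=15  P3=21  P4=26  P5=27  P6=28  P7=36
Turnaround (C−A): P1=7  P2=15  P3=18  P4=23  P5=23  P6=23  P7=29
Waiting times: P1=0, P2=7, P3=12, P4=18, P5=22, P6=22, P7=21
Average waiting = (0+7+12+18+22+22+21) / 7 = 102/7 = 14.57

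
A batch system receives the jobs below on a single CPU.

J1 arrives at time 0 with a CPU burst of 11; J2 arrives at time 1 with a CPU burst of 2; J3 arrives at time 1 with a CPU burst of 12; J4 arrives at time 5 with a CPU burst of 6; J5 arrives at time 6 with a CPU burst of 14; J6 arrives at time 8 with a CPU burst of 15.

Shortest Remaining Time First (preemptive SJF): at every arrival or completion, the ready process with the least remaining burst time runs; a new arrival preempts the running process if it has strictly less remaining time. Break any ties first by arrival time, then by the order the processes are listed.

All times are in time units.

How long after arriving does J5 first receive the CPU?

Gantt: | J1 0-1 | J2 1-3 | J1 3-5 | J4 5-11 | J1 11-19 | J3 19-31 | J5 31-45 | J6 45-60 |
Completion: J1=19  J2=3  J3=31  J4=11  J5=45  J6=60
Response(J5) = first start − arrival = 31 − 6 = 25

25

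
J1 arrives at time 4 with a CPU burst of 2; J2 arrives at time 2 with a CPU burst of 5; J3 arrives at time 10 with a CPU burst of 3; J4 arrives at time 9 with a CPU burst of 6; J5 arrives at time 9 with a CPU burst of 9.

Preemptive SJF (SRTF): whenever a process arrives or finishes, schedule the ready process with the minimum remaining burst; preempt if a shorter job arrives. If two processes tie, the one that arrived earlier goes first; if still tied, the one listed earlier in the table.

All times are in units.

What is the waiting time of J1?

0

Gantt: | idle 0-2 | J2 2-4 | J1 4-6 | J2 6-9 | J4 9-10 | J3 10-13 | J4 13-18 | J5 18-27 |
Completion: J1=6  J2=9  J3=13  J4=18  J5=27
Turnaround (C−A): J1=2  J2=7  J3=3  J4=9  J5=18
Waiting(J1) = turnaround − burst = 2 − 2 = 0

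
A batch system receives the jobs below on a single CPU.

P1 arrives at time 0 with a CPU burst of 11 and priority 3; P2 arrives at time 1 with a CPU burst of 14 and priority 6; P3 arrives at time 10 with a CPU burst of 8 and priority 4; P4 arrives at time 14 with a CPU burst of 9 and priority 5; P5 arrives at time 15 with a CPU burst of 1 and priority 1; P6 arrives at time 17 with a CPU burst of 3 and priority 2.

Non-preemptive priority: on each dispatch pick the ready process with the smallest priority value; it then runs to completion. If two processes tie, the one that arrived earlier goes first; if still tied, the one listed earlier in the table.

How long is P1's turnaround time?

Timeline: | P1 0-11 | P3 11-19 | P5 19-20 | P6 20-23 | P4 23-32 | P2 32-46 |
Completion: P1=11  P2=46  P3=19  P4=32  P5=20  P6=23
Turnaround(P1) = completion − arrival = 11 − 0 = 11

11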